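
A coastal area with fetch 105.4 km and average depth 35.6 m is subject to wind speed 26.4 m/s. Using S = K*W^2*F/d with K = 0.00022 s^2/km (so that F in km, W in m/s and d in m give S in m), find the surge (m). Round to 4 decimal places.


S = K * W^2 * F / d
W^2 = 26.4^2 = 696.96
S = 0.00022 * 696.96 * 105.4 / 35.6
Numerator = 0.00022 * 696.96 * 105.4 = 16.161108
S = 16.161108 / 35.6 = 0.4540 m

0.4540


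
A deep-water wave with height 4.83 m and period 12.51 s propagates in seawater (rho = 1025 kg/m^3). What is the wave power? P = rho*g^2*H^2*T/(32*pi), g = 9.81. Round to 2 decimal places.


P = rho * g^2 * H^2 * T / (32 * pi)
P = 1025 * 9.81^2 * 4.83^2 * 12.51 / (32 * pi)
P = 1025 * 96.2361 * 23.3289 * 12.51 / 100.53096
P = 286360.82 W/m

286360.82


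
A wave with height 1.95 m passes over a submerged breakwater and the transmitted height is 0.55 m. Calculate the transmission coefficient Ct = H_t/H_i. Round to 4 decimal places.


Ct = H_t / H_i
Ct = 0.55 / 1.95
Ct = 0.2821

0.2821


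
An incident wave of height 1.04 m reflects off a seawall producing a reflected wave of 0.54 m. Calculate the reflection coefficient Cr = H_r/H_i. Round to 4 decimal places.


Cr = H_r / H_i
Cr = 0.54 / 1.04
Cr = 0.5192

0.5192


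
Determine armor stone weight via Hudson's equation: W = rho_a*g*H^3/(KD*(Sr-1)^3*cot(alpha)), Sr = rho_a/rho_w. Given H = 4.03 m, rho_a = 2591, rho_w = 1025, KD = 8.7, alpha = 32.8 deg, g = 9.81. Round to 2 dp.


Sr = rho_a / rho_w = 2591 / 1025 = 2.527805
(Sr - 1) = 1.527805
(Sr - 1)^3 = 3.566183
cot(32.8) = 1 / tan(32.8) = 1 / 0.644456 = 1.551696
Numerator = 2591 * 9.81 * 4.03^3 = 1663610.1399
Denominator = 8.7 * 3.566183 * 1.551696 = 48.142611
W = 1663610.1399 / 48.142611
W = 34555.88 N

34555.88


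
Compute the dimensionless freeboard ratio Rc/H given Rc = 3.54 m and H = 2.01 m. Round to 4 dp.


Relative freeboard = Rc / H
= 3.54 / 2.01
= 1.7612

1.7612


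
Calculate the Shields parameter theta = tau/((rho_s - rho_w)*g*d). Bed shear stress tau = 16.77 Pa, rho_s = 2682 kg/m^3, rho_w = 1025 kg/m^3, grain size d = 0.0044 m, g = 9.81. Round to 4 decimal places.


theta = tau / ((rho_s - rho_w) * g * d)
rho_s - rho_w = 2682 - 1025 = 1657
Denominator = 1657 * 9.81 * 0.0044 = 71.522748
theta = 16.77 / 71.522748
theta = 0.2345

0.2345


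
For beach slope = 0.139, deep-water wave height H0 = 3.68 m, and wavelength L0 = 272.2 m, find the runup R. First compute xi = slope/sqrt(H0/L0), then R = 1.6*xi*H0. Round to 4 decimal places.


xi = slope / sqrt(H0/L0)
H0/L0 = 3.68/272.2 = 0.013519
sqrt(0.013519) = 0.116273
xi = 0.139 / 0.116273 = 1.195460
R = 1.6 * xi * H0 = 1.6 * 1.195460 * 3.68
R = 7.0389 m

7.0389


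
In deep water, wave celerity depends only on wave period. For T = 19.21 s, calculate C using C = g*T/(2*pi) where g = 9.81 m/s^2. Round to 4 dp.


We use the deep-water celerity formula:
C = g * T / (2 * pi)
C = 9.81 * 19.21 / (2 * 3.14159...)
C = 188.450100 / 6.283185
C = 29.9928 m/s

29.9928


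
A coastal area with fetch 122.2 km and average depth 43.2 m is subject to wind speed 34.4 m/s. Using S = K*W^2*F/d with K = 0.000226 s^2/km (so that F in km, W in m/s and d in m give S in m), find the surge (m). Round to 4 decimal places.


S = K * W^2 * F / d
W^2 = 34.4^2 = 1183.36
S = 0.000226 * 1183.36 * 122.2 / 43.2
Numerator = 0.000226 * 1183.36 * 122.2 = 32.681090
S = 32.681090 / 43.2 = 0.7565 m

0.7565


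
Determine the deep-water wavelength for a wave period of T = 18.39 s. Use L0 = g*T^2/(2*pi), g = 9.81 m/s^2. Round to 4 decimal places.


L0 = g * T^2 / (2 * pi)
L0 = 9.81 * 18.39^2 / (2 * pi)
L0 = 9.81 * 338.1921 / 6.28319
L0 = 3317.6645 / 6.28319
L0 = 528.0227 m

528.0227


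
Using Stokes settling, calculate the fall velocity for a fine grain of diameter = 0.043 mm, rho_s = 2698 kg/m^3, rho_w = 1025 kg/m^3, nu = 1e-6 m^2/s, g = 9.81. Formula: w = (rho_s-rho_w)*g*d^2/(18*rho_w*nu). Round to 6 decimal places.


w = (rho_s - rho_w) * g * d^2 / (18 * rho_w * nu)
d = 0.043 mm = 0.000043 m
rho_s - rho_w = 2698 - 1025 = 1673
Numerator = 1673 * 9.81 * (0.000043)^2 = 0.000030346028
Denominator = 18 * 1025 * 1e-6 = 0.018450
w = 0.001645 m/s

0.001645


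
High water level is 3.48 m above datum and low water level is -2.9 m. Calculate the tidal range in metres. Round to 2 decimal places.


Tidal range = High water - Low water
Tidal range = 3.48 - (-2.9)
Tidal range = 6.38 m

6.38


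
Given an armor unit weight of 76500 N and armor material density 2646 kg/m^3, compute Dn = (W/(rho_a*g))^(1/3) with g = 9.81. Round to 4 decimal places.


V = W / (rho_a * g)
V = 76500 / (2646 * 9.81)
V = 76500 / 25957.26
V = 2.947152 m^3
Dn = V^(1/3) = 2.947152^(1/3)
Dn = 1.4337 m

1.4337


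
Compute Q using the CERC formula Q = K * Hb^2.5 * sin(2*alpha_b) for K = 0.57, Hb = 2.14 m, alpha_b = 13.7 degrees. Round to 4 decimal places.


Q = K * Hb^2.5 * sin(2 * alpha_b)
Hb^2.5 = 2.14^2.5 = 6.699377
sin(2 * 13.7) = sin(27.4) = 0.460200
Q = 0.57 * 6.699377 * 0.460200
Q = 1.7573 m^3/s

1.7573


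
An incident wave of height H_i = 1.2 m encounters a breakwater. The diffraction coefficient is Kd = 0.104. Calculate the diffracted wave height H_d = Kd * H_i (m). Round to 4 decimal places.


H_d = Kd * H_i
H_d = 0.104 * 1.2
H_d = 0.1248 m

0.1248


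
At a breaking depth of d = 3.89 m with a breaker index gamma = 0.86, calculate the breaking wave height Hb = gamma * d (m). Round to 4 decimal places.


Hb = gamma * d
Hb = 0.86 * 3.89
Hb = 3.3454 m

3.3454


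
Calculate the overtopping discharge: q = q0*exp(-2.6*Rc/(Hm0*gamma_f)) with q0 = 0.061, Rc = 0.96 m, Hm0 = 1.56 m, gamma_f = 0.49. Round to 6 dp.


q = q0 * exp(-2.6 * Rc / (Hm0 * gamma_f))
Exponent = -2.6 * 0.96 / (1.56 * 0.49)
= -2.6 * 0.96 / 0.7644
= -3.265306
exp(-3.265306) = 0.038185
q = 0.061 * 0.038185
q = 0.002329 m^3/s/m

0.002329


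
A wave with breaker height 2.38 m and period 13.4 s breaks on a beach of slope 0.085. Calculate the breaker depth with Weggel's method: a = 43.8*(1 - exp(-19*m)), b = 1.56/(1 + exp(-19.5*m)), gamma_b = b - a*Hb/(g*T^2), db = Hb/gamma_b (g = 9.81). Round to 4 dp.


a = 43.8 * (1 - exp(-19 * m))
exp(-19 * 0.085) = exp(-1.6150) = 0.198891
a = 43.8 * (1 - 0.198891) = 35.088589
b = 1.56 / (1 + exp(-19.5 * m))
exp(-19.5 * 0.085) = exp(-1.6575) = 0.190615
b = 1.56 / (1 + 0.190615) = 1.310247
Hb / (g * T^2) = 2.38 / (9.81 * 13.4^2) = 2.38 / 1761.4836 = 0.00135113
gamma_b = b - a * Hb/(g*T^2) = 1.310247 - 35.088589 * 0.00135113 = 1.262838
db = Hb / gamma_b = 2.38 / 1.262838
db = 1.8846 m

1.8846


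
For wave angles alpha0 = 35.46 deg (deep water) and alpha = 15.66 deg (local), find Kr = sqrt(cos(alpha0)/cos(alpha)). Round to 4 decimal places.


Kr = sqrt(cos(alpha0) / cos(alpha))
cos(35.46) = 0.814521
cos(15.66) = 0.962880
Kr = sqrt(0.814521 / 0.962880)
Kr = sqrt(0.845921)
Kr = 0.9197

0.9197


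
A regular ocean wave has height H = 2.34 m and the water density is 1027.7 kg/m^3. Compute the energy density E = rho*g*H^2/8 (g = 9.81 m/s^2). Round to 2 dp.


E = (1/8) * rho * g * H^2
E = (1/8) * 1027.7 * 9.81 * 2.34^2
E = 0.125 * 1027.7 * 9.81 * 5.4756
E = 6900.44 J/m^2

6900.44


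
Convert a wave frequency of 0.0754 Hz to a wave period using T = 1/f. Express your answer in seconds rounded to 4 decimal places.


T = 1 / f
T = 1 / 0.0754
T = 13.2626 s

13.2626


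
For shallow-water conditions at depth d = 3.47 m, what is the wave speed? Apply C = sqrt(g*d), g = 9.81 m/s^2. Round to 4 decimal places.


Using the shallow-water approximation:
C = sqrt(g * d) = sqrt(9.81 * 3.47)
C = sqrt(34.0407)
C = 5.8344 m/s

5.8344


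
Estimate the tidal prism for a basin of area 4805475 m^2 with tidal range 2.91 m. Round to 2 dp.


Tidal prism = Area * Tidal range
P = 4805475 * 2.91
P = 13983932.25 m^3

13983932.25


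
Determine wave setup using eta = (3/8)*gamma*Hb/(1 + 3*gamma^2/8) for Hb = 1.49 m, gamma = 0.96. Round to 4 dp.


eta = (3/8) * gamma * Hb / (1 + 3*gamma^2/8)
Numerator = (3/8) * 0.96 * 1.49 = 0.536400
Denominator = 1 + 3*0.96^2/8 = 1 + 0.345600 = 1.345600
eta = 0.536400 / 1.345600
eta = 0.3986 m

0.3986


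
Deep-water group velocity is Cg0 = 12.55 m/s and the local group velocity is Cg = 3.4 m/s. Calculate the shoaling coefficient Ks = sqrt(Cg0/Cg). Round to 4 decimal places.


Ks = sqrt(Cg0 / Cg)
Ks = sqrt(12.55 / 3.4)
Ks = sqrt(3.6912)
Ks = 1.9212

1.9212


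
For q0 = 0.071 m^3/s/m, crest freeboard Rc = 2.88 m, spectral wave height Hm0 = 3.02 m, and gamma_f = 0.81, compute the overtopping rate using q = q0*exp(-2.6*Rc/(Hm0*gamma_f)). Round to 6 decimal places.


q = q0 * exp(-2.6 * Rc / (Hm0 * gamma_f))
Exponent = -2.6 * 2.88 / (3.02 * 0.81)
= -2.6 * 2.88 / 2.4462
= -3.061074
exp(-3.061074) = 0.046837
q = 0.071 * 0.046837
q = 0.003325 m^3/s/m

0.003325


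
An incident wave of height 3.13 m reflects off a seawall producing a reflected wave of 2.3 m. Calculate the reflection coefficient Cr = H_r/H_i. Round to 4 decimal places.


Cr = H_r / H_i
Cr = 2.3 / 3.13
Cr = 0.7348

0.7348


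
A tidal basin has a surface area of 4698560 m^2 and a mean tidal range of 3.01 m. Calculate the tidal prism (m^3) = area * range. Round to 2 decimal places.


Tidal prism = Area * Tidal range
P = 4698560 * 3.01
P = 14142665.60 m^3

14142665.60


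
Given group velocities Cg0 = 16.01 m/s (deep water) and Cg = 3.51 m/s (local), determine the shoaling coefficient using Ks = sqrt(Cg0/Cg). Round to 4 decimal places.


Ks = sqrt(Cg0 / Cg)
Ks = sqrt(16.01 / 3.51)
Ks = sqrt(4.5613)
Ks = 2.1357

2.1357


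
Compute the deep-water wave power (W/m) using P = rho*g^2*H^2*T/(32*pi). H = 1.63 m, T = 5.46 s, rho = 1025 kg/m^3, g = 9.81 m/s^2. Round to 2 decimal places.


P = rho * g^2 * H^2 * T / (32 * pi)
P = 1025 * 9.81^2 * 1.63^2 * 5.46 / (32 * pi)
P = 1025 * 96.2361 * 2.6569 * 5.46 / 100.53096
P = 14234.10 W/m

14234.10


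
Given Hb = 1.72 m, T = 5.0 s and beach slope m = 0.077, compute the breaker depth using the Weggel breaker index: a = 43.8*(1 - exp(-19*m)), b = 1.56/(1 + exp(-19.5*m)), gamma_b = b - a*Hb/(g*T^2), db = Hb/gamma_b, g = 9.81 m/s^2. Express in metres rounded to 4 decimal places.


a = 43.8 * (1 - exp(-19 * m))
exp(-19 * 0.077) = exp(-1.4630) = 0.231541
a = 43.8 * (1 - 0.231541) = 33.658521
b = 1.56 / (1 + exp(-19.5 * m))
exp(-19.5 * 0.077) = exp(-1.5015) = 0.222796
b = 1.56 / (1 + 0.222796) = 1.275765
Hb / (g * T^2) = 1.72 / (9.81 * 5.0^2) = 1.72 / 245.2500 = 0.00701325
gamma_b = b - a * Hb/(g*T^2) = 1.275765 - 33.658521 * 0.00701325 = 1.039709
db = Hb / gamma_b = 1.72 / 1.039709
db = 1.6543 m

1.6543


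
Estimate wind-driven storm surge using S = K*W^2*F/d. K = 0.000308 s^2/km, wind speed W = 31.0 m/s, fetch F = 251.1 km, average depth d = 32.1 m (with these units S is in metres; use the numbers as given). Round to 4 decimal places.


S = K * W^2 * F / d
W^2 = 31.0^2 = 961.00
S = 0.000308 * 961.00 * 251.1 / 32.1
Numerator = 0.000308 * 961.00 * 251.1 = 74.322587
S = 74.322587 / 32.1 = 2.3153 m

2.3153


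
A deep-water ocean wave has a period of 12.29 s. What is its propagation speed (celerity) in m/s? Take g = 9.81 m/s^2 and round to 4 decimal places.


We use the deep-water celerity formula:
C = g * T / (2 * pi)
C = 9.81 * 12.29 / (2 * 3.14159...)
C = 120.564900 / 6.283185
C = 19.1885 m/s

19.1885


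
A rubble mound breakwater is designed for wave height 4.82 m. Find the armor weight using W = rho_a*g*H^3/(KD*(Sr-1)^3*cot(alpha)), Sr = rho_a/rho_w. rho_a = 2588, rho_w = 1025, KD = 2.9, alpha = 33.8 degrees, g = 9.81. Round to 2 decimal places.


Sr = rho_a / rho_w = 2588 / 1025 = 2.524878
(Sr - 1) = 1.524878
(Sr - 1)^3 = 3.545727
cot(33.8) = 1 / tan(33.8) = 1 / 0.669442 = 1.493782
Numerator = 2588 * 9.81 * 4.82^3 = 2842983.8596
Denominator = 2.9 * 3.545727 * 1.493782 = 15.359978
W = 2842983.8596 / 15.359978
W = 185090.35 N

185090.35


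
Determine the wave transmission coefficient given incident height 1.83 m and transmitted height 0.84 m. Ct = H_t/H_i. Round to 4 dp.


Ct = H_t / H_i
Ct = 0.84 / 1.83
Ct = 0.4590

0.4590


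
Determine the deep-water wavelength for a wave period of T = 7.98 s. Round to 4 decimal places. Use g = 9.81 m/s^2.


L0 = g * T^2 / (2 * pi)
L0 = 9.81 * 7.98^2 / (2 * pi)
L0 = 9.81 * 63.6804 / 6.28319
L0 = 624.7047 / 6.28319
L0 = 99.4248 m

99.4248


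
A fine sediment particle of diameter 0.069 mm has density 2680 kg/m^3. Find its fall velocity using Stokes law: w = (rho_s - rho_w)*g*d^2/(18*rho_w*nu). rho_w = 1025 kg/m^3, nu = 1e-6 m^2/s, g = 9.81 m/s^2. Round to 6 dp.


w = (rho_s - rho_w) * g * d^2 / (18 * rho_w * nu)
d = 0.069 mm = 0.000069 m
rho_s - rho_w = 2680 - 1025 = 1655
Numerator = 1655 * 9.81 * (0.000069)^2 = 0.000077297454
Denominator = 18 * 1025 * 1e-6 = 0.018450
w = 0.004190 m/s

0.004190


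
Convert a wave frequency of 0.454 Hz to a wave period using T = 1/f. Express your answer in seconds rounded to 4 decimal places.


T = 1 / f
T = 1 / 0.454
T = 2.2026 s

2.2026


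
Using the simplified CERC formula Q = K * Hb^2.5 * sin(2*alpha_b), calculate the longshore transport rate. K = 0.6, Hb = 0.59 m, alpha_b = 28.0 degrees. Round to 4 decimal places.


Q = K * Hb^2.5 * sin(2 * alpha_b)
Hb^2.5 = 0.59^2.5 = 0.267381
sin(2 * 28.0) = sin(56.0) = 0.829038
Q = 0.6 * 0.267381 * 0.829038
Q = 0.1330 m^3/s

0.1330


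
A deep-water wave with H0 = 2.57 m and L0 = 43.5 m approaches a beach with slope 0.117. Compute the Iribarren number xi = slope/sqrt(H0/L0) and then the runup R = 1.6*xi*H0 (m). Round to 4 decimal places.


xi = slope / sqrt(H0/L0)
H0/L0 = 2.57/43.5 = 0.059080
sqrt(0.059080) = 0.243065
xi = 0.117 / 0.243065 = 0.481353
R = 1.6 * xi * H0 = 1.6 * 0.481353 * 2.57
R = 1.9793 m

1.9793


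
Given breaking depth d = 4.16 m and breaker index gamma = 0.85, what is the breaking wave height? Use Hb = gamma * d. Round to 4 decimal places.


Hb = gamma * d
Hb = 0.85 * 4.16
Hb = 3.5360 m

3.5360


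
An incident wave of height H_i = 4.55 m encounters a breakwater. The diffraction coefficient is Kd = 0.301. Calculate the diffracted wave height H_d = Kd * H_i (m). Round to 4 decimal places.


H_d = Kd * H_i
H_d = 0.301 * 4.55
H_d = 1.3696 m

1.3696


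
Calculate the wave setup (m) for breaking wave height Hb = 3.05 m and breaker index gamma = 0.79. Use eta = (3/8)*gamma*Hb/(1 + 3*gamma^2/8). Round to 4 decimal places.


eta = (3/8) * gamma * Hb / (1 + 3*gamma^2/8)
Numerator = (3/8) * 0.79 * 3.05 = 0.903562
Denominator = 1 + 3*0.79^2/8 = 1 + 0.234038 = 1.234038
eta = 0.903562 / 1.234038
eta = 0.7322 m

0.7322


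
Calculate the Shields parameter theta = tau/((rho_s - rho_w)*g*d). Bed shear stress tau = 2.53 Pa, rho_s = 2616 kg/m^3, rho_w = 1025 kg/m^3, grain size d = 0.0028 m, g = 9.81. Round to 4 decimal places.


theta = tau / ((rho_s - rho_w) * g * d)
rho_s - rho_w = 2616 - 1025 = 1591
Denominator = 1591 * 9.81 * 0.0028 = 43.701588
theta = 2.53 / 43.701588
theta = 0.0579

0.0579


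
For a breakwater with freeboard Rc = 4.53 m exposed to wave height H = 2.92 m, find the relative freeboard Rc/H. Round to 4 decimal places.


Relative freeboard = Rc / H
= 4.53 / 2.92
= 1.5514

1.5514


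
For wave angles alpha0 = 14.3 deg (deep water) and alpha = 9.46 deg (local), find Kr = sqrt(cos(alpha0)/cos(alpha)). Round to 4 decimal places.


Kr = sqrt(cos(alpha0) / cos(alpha))
cos(14.3) = 0.969016
cos(9.46) = 0.986401
Kr = sqrt(0.969016 / 0.986401)
Kr = sqrt(0.982375)
Kr = 0.9911

0.9911


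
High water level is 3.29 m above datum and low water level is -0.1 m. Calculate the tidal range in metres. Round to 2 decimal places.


Tidal range = High water - Low water
Tidal range = 3.29 - (-0.1)
Tidal range = 3.39 m

3.39


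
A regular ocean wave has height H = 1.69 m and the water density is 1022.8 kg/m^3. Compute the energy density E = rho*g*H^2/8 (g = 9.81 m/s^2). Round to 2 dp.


E = (1/8) * rho * g * H^2
E = (1/8) * 1022.8 * 9.81 * 1.69^2
E = 0.125 * 1022.8 * 9.81 * 2.8561
E = 3582.14 J/m^2

3582.14


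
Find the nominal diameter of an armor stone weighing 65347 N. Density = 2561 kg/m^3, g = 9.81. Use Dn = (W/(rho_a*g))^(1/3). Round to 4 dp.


V = W / (rho_a * g)
V = 65347 / (2561 * 9.81)
V = 65347 / 25123.41
V = 2.601040 m^3
Dn = V^(1/3) = 2.601040^(1/3)
Dn = 1.3753 m

1.3753


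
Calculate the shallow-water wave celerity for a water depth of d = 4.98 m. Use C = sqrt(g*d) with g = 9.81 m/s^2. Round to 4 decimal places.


Using the shallow-water approximation:
C = sqrt(g * d) = sqrt(9.81 * 4.98)
C = sqrt(48.8538)
C = 6.9895 m/s

6.9895


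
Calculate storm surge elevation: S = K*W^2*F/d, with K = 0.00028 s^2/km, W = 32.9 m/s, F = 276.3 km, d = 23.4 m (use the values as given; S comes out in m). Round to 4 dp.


S = K * W^2 * F / d
W^2 = 32.9^2 = 1082.41
S = 0.00028 * 1082.41 * 276.3 / 23.4
Numerator = 0.00028 * 1082.41 * 276.3 = 83.739567
S = 83.739567 / 23.4 = 3.5786 m

3.5786


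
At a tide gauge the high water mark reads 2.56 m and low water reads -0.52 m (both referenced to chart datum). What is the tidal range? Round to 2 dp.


Tidal range = High water - Low water
Tidal range = 2.56 - (-0.52)
Tidal range = 3.08 m

3.08


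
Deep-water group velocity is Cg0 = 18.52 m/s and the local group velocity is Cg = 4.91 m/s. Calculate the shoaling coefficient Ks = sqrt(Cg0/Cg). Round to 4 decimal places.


Ks = sqrt(Cg0 / Cg)
Ks = sqrt(18.52 / 4.91)
Ks = sqrt(3.7719)
Ks = 1.9421

1.9421


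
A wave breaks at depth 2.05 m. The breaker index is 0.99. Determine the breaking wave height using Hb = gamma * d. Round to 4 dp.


Hb = gamma * d
Hb = 0.99 * 2.05
Hb = 2.0295 m

2.0295


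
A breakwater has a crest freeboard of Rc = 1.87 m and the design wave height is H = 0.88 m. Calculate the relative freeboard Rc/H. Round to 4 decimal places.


Relative freeboard = Rc / H
= 1.87 / 0.88
= 2.1250

2.1250


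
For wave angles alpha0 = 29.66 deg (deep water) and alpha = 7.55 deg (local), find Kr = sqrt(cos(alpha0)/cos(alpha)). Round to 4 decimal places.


Kr = sqrt(cos(alpha0) / cos(alpha))
cos(29.66) = 0.868977
cos(7.55) = 0.991331
Kr = sqrt(0.868977 / 0.991331)
Kr = sqrt(0.876577)
Kr = 0.9363

0.9363


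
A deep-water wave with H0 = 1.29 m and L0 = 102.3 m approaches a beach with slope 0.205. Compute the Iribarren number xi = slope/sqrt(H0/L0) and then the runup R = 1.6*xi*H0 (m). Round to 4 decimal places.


xi = slope / sqrt(H0/L0)
H0/L0 = 1.29/102.3 = 0.012610
sqrt(0.012610) = 0.112294
xi = 0.205 / 0.112294 = 1.825563
R = 1.6 * xi * H0 = 1.6 * 1.825563 * 1.29
R = 3.7680 m

3.7680


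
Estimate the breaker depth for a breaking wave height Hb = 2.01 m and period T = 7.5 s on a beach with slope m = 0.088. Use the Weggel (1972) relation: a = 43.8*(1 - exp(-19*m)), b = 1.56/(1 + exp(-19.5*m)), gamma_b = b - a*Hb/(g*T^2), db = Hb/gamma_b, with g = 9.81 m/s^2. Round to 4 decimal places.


a = 43.8 * (1 - exp(-19 * m))
exp(-19 * 0.088) = exp(-1.6720) = 0.187871
a = 43.8 * (1 - 0.187871) = 35.571252
b = 1.56 / (1 + exp(-19.5 * m))
exp(-19.5 * 0.088) = exp(-1.7160) = 0.179784
b = 1.56 / (1 + 0.179784) = 1.322276
Hb / (g * T^2) = 2.01 / (9.81 * 7.5^2) = 2.01 / 551.8125 = 0.00364254
gamma_b = b - a * Hb/(g*T^2) = 1.322276 - 35.571252 * 0.00364254 = 1.192706
db = Hb / gamma_b = 2.01 / 1.192706
db = 1.6852 m

1.6852


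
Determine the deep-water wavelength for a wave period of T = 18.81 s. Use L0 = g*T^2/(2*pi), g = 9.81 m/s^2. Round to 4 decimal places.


L0 = g * T^2 / (2 * pi)
L0 = 9.81 * 18.81^2 / (2 * pi)
L0 = 9.81 * 353.8161 / 6.28319
L0 = 3470.9359 / 6.28319
L0 = 552.4166 m

552.4166


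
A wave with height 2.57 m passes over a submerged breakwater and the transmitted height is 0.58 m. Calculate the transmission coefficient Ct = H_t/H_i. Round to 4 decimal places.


Ct = H_t / H_i
Ct = 0.58 / 2.57
Ct = 0.2257

0.2257


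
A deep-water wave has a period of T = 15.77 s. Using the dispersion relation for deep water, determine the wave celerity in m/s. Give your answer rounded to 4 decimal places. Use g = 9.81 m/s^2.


We use the deep-water celerity formula:
C = g * T / (2 * pi)
C = 9.81 * 15.77 / (2 * 3.14159...)
C = 154.703700 / 6.283185
C = 24.6219 m/s

24.6219


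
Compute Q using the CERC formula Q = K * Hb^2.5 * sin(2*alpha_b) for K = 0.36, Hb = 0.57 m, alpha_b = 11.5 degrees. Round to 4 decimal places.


Q = K * Hb^2.5 * sin(2 * alpha_b)
Hb^2.5 = 0.57^2.5 = 0.245294
sin(2 * 11.5) = sin(23.0) = 0.390731
Q = 0.36 * 0.245294 * 0.390731
Q = 0.0345 m^3/s

0.0345


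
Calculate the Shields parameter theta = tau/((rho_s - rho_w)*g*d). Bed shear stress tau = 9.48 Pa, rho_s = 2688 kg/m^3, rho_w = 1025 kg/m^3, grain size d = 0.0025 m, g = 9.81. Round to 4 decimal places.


theta = tau / ((rho_s - rho_w) * g * d)
rho_s - rho_w = 2688 - 1025 = 1663
Denominator = 1663 * 9.81 * 0.0025 = 40.785075
theta = 9.48 / 40.785075
theta = 0.2324

0.2324


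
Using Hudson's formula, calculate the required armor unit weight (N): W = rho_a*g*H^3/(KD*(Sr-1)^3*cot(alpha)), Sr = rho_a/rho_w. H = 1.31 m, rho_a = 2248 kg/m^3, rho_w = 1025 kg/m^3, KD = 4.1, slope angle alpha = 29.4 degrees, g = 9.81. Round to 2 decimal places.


Sr = rho_a / rho_w = 2248 / 1025 = 2.193171
(Sr - 1) = 1.193171
(Sr - 1)^3 = 1.698665
cot(29.4) = 1 / tan(29.4) = 1 / 0.563471 = 1.774714
Numerator = 2248 * 9.81 * 1.31^3 = 49576.8811
Denominator = 4.1 * 1.698665 * 1.774714 = 12.360044
W = 49576.8811 / 12.360044
W = 4011.06 N

4011.06


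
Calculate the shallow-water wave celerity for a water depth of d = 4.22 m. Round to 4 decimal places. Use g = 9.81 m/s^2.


Using the shallow-water approximation:
C = sqrt(g * d) = sqrt(9.81 * 4.22)
C = sqrt(41.3982)
C = 6.4341 m/s

6.4341


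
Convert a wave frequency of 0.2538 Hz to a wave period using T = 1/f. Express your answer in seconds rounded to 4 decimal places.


T = 1 / f
T = 1 / 0.2538
T = 3.9401 s

3.9401


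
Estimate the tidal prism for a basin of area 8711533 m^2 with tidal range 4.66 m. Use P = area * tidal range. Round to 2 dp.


Tidal prism = Area * Tidal range
P = 8711533 * 4.66
P = 40595743.78 m^3

40595743.78


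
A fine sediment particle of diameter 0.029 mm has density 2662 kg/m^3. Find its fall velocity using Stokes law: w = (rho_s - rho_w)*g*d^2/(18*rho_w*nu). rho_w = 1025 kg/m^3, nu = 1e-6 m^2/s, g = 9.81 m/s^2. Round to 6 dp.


w = (rho_s - rho_w) * g * d^2 / (18 * rho_w * nu)
d = 0.029 mm = 0.000029 m
rho_s - rho_w = 2662 - 1025 = 1637
Numerator = 1637 * 9.81 * (0.000029)^2 = 0.000013505594
Denominator = 18 * 1025 * 1e-6 = 0.018450
w = 0.000732 m/s

0.000732


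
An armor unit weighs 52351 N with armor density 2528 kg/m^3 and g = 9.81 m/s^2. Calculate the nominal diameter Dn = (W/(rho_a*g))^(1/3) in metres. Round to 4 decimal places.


V = W / (rho_a * g)
V = 52351 / (2528 * 9.81)
V = 52351 / 24799.68
V = 2.110955 m^3
Dn = V^(1/3) = 2.110955^(1/3)
Dn = 1.2828 m

1.2828


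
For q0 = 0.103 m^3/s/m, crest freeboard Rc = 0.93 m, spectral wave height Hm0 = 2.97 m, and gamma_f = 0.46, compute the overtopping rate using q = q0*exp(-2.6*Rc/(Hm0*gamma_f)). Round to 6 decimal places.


q = q0 * exp(-2.6 * Rc / (Hm0 * gamma_f))
Exponent = -2.6 * 0.93 / (2.97 * 0.46)
= -2.6 * 0.93 / 1.3662
= -1.769873
exp(-1.769873) = 0.170355
q = 0.103 * 0.170355
q = 0.017547 m^3/s/m

0.017547


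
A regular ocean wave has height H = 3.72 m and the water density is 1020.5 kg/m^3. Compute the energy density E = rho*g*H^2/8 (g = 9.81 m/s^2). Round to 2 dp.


E = (1/8) * rho * g * H^2
E = (1/8) * 1020.5 * 9.81 * 3.72^2
E = 0.125 * 1020.5 * 9.81 * 13.8384
E = 17317.21 J/m^2

17317.21


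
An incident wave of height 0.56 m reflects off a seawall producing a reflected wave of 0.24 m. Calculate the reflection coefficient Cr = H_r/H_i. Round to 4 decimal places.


Cr = H_r / H_i
Cr = 0.24 / 0.56
Cr = 0.4286

0.4286


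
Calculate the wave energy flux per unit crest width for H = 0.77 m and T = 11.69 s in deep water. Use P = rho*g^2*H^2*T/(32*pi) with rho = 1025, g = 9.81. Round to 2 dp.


P = rho * g^2 * H^2 * T / (32 * pi)
P = 1025 * 9.81^2 * 0.77^2 * 11.69 / (32 * pi)
P = 1025 * 96.2361 * 0.5929 * 11.69 / 100.53096
P = 6800.77 W/m

6800.77


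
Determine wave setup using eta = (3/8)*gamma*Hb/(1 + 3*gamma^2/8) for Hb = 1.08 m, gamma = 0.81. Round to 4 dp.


eta = (3/8) * gamma * Hb / (1 + 3*gamma^2/8)
Numerator = (3/8) * 0.81 * 1.08 = 0.328050
Denominator = 1 + 3*0.81^2/8 = 1 + 0.246038 = 1.246038
eta = 0.328050 / 1.246038
eta = 0.2633 m

0.2633


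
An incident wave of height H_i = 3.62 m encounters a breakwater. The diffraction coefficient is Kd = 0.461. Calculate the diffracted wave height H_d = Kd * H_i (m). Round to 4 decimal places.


H_d = Kd * H_i
H_d = 0.461 * 3.62
H_d = 1.6688 m

1.6688


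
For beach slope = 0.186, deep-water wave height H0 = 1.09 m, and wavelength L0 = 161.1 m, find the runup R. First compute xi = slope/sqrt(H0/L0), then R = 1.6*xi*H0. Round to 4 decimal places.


xi = slope / sqrt(H0/L0)
H0/L0 = 1.09/161.1 = 0.006766
sqrt(0.006766) = 0.082256
xi = 0.186 / 0.082256 = 2.261244
R = 1.6 * xi * H0 = 1.6 * 2.261244 * 1.09
R = 3.9436 m

3.9436


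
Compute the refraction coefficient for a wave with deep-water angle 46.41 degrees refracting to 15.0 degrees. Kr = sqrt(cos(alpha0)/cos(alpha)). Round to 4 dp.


Kr = sqrt(cos(alpha0) / cos(alpha))
cos(46.41) = 0.689493
cos(15.0) = 0.965926
Kr = sqrt(0.689493 / 0.965926)
Kr = sqrt(0.713816)
Kr = 0.8449

0.8449


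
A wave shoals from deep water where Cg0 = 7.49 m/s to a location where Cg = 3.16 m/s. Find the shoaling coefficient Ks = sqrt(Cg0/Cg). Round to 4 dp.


Ks = sqrt(Cg0 / Cg)
Ks = sqrt(7.49 / 3.16)
Ks = sqrt(2.3703)
Ks = 1.5396

1.5396


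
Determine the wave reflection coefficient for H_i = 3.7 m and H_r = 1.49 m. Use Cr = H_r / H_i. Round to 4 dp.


Cr = H_r / H_i
Cr = 1.49 / 3.7
Cr = 0.4027

0.4027


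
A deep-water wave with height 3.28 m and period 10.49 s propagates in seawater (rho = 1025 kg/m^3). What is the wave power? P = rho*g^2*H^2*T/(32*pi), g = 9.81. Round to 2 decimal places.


P = rho * g^2 * H^2 * T / (32 * pi)
P = 1025 * 9.81^2 * 3.28^2 * 10.49 / (32 * pi)
P = 1025 * 96.2361 * 10.7584 * 10.49 / 100.53096
P = 110735.08 W/m

110735.08


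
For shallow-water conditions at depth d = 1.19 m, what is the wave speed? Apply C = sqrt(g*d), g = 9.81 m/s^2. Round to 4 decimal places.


Using the shallow-water approximation:
C = sqrt(g * d) = sqrt(9.81 * 1.19)
C = sqrt(11.6739)
C = 3.4167 m/s

3.4167


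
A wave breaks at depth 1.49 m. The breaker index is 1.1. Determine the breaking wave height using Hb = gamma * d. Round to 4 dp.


Hb = gamma * d
Hb = 1.1 * 1.49
Hb = 1.6390 m

1.6390


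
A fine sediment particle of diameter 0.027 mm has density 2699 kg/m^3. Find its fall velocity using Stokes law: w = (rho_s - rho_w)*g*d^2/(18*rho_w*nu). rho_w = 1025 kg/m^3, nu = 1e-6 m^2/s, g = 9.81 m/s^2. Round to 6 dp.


w = (rho_s - rho_w) * g * d^2 / (18 * rho_w * nu)
d = 0.027 mm = 0.000027 m
rho_s - rho_w = 2699 - 1025 = 1674
Numerator = 1674 * 9.81 * (0.000027)^2 = 0.000011971594
Denominator = 18 * 1025 * 1e-6 = 0.018450
w = 0.000649 m/s

0.000649


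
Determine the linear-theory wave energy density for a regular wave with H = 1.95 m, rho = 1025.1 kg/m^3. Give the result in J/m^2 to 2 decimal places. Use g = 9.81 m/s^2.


E = (1/8) * rho * g * H^2
E = (1/8) * 1025.1 * 9.81 * 1.95^2
E = 0.125 * 1025.1 * 9.81 * 3.8025
E = 4779.85 J/m^2

4779.85


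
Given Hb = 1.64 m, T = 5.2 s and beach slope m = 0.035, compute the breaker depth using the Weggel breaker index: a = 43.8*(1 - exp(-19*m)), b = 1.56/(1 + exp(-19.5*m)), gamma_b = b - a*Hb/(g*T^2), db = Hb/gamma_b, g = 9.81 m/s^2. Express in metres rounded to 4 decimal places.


a = 43.8 * (1 - exp(-19 * m))
exp(-19 * 0.035) = exp(-0.6650) = 0.514274
a = 43.8 * (1 - 0.514274) = 21.274819
b = 1.56 / (1 + exp(-19.5 * m))
exp(-19.5 * 0.035) = exp(-0.6825) = 0.505352
b = 1.56 / (1 + 0.505352) = 1.036302
Hb / (g * T^2) = 1.64 / (9.81 * 5.2^2) = 1.64 / 265.2624 = 0.00618256
gamma_b = b - a * Hb/(g*T^2) = 1.036302 - 21.274819 * 0.00618256 = 0.904770
db = Hb / gamma_b = 1.64 / 0.904770
db = 1.8126 m

1.8126


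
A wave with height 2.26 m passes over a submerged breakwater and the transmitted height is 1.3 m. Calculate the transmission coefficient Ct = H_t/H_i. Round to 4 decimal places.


Ct = H_t / H_i
Ct = 1.3 / 2.26
Ct = 0.5752

0.5752


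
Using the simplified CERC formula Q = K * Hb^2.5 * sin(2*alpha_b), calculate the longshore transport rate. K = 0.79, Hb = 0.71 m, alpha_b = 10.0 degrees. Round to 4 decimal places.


Q = K * Hb^2.5 * sin(2 * alpha_b)
Hb^2.5 = 0.71^2.5 = 0.424762
sin(2 * 10.0) = sin(20.0) = 0.342020
Q = 0.79 * 0.424762 * 0.342020
Q = 0.1148 m^3/s

0.1148


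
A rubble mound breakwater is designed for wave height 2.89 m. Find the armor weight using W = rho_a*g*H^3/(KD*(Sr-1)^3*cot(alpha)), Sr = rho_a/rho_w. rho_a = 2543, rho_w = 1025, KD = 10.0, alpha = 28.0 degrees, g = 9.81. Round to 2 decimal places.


Sr = rho_a / rho_w = 2543 / 1025 = 2.480976
(Sr - 1) = 1.480976
(Sr - 1)^3 = 3.248207
cot(28.0) = 1 / tan(28.0) = 1 / 0.531709 = 1.880726
Numerator = 2543 * 9.81 * 2.89^3 = 602155.8305
Denominator = 10.0 * 3.248207 * 1.880726 = 61.089892
W = 602155.8305 / 61.089892
W = 9856.88 N

9856.88


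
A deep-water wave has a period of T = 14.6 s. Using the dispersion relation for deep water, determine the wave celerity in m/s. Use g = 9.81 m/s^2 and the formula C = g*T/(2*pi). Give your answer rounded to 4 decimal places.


We use the deep-water celerity formula:
C = g * T / (2 * pi)
C = 9.81 * 14.6 / (2 * 3.14159...)
C = 143.226000 / 6.283185
C = 22.7951 m/s

22.7951


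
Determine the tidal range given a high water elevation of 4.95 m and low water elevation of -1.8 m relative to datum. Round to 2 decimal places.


Tidal range = High water - Low water
Tidal range = 4.95 - (-1.8)
Tidal range = 6.75 m

6.75


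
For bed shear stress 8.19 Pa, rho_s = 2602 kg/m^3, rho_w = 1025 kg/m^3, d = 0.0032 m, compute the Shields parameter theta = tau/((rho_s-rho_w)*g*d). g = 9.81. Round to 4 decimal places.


theta = tau / ((rho_s - rho_w) * g * d)
rho_s - rho_w = 2602 - 1025 = 1577
Denominator = 1577 * 9.81 * 0.0032 = 49.505184
theta = 8.19 / 49.505184
theta = 0.1654

0.1654


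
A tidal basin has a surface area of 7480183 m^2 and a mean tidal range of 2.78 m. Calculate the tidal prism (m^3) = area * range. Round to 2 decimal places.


Tidal prism = Area * Tidal range
P = 7480183 * 2.78
P = 20794908.74 m^3

20794908.74


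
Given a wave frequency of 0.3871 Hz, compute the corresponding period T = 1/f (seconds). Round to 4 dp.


T = 1 / f
T = 1 / 0.3871
T = 2.5833 s

2.5833


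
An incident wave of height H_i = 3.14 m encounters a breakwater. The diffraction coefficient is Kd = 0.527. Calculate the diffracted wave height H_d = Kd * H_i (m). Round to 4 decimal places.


H_d = Kd * H_i
H_d = 0.527 * 3.14
H_d = 1.6548 m

1.6548


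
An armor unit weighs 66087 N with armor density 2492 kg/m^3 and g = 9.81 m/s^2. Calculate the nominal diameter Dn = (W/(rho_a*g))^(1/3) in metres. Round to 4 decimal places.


V = W / (rho_a * g)
V = 66087 / (2492 * 9.81)
V = 66087 / 24446.52
V = 2.703330 m^3
Dn = V^(1/3) = 2.703330^(1/3)
Dn = 1.3930 m

1.3930


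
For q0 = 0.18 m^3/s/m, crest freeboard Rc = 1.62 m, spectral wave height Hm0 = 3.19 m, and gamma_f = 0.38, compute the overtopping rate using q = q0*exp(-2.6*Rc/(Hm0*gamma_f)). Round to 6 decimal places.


q = q0 * exp(-2.6 * Rc / (Hm0 * gamma_f))
Exponent = -2.6 * 1.62 / (3.19 * 0.38)
= -2.6 * 1.62 / 1.2122
= -3.474674
exp(-3.474674) = 0.030972
q = 0.18 * 0.030972
q = 0.005575 m^3/s/m

0.005575


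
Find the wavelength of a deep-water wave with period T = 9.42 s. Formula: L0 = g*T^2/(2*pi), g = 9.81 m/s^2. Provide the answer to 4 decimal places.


L0 = g * T^2 / (2 * pi)
L0 = 9.81 * 9.42^2 / (2 * pi)
L0 = 9.81 * 88.7364 / 6.28319
L0 = 870.5041 / 6.28319
L0 = 138.5450 m

138.5450


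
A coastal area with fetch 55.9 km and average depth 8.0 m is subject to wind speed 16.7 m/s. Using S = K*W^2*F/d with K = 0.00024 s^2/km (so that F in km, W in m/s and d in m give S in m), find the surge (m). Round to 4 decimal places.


S = K * W^2 * F / d
W^2 = 16.7^2 = 278.89
S = 0.00024 * 278.89 * 55.9 / 8.0
Numerator = 0.00024 * 278.89 * 55.9 = 3.741588
S = 3.741588 / 8.0 = 0.4677 m

0.4677


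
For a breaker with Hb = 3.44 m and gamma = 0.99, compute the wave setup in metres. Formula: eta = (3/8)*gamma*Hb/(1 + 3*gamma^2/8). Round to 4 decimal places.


eta = (3/8) * gamma * Hb / (1 + 3*gamma^2/8)
Numerator = (3/8) * 0.99 * 3.44 = 1.277100
Denominator = 1 + 3*0.99^2/8 = 1 + 0.367538 = 1.367538
eta = 1.277100 / 1.367538
eta = 0.9339 m

0.9339


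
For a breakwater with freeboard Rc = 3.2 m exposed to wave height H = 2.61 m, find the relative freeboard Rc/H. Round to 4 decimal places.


Relative freeboard = Rc / H
= 3.2 / 2.61
= 1.2261

1.2261


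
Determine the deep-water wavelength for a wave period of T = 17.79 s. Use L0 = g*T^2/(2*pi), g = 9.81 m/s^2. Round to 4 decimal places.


L0 = g * T^2 / (2 * pi)
L0 = 9.81 * 17.79^2 / (2 * pi)
L0 = 9.81 * 316.4841 / 6.28319
L0 = 3104.7090 / 6.28319
L0 = 494.1298 m

494.1298


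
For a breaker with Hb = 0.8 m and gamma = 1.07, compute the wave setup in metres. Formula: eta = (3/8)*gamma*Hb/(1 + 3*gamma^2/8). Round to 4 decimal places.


eta = (3/8) * gamma * Hb / (1 + 3*gamma^2/8)
Numerator = (3/8) * 1.07 * 0.8 = 0.321000
Denominator = 1 + 3*1.07^2/8 = 1 + 0.429338 = 1.429338
eta = 0.321000 / 1.429338
eta = 0.2246 m

0.2246


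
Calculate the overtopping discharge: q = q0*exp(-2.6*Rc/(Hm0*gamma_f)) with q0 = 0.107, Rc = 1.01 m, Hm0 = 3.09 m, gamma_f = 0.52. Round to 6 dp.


q = q0 * exp(-2.6 * Rc / (Hm0 * gamma_f))
Exponent = -2.6 * 1.01 / (3.09 * 0.52)
= -2.6 * 1.01 / 1.6068
= -1.634304
exp(-1.634304) = 0.195088
q = 0.107 * 0.195088
q = 0.020874 m^3/s/m

0.020874


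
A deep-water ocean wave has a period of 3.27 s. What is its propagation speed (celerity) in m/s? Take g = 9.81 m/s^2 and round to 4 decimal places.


We use the deep-water celerity formula:
C = g * T / (2 * pi)
C = 9.81 * 3.27 / (2 * 3.14159...)
C = 32.078700 / 6.283185
C = 5.1055 m/s

5.1055


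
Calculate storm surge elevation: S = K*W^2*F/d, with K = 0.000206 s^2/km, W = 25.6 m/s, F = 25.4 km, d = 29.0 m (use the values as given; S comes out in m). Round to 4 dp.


S = K * W^2 * F / d
W^2 = 25.6^2 = 655.36
S = 0.000206 * 655.36 * 25.4 / 29.0
Numerator = 0.000206 * 655.36 * 25.4 = 3.429106
S = 3.429106 / 29.0 = 0.1182 m

0.1182


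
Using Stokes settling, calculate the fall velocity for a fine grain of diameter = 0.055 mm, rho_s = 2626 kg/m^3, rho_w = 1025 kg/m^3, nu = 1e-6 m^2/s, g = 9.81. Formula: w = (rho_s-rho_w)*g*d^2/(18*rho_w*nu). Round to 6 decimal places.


w = (rho_s - rho_w) * g * d^2 / (18 * rho_w * nu)
d = 0.055 mm = 0.000055 m
rho_s - rho_w = 2626 - 1025 = 1601
Numerator = 1601 * 9.81 * (0.000055)^2 = 0.000047510075
Denominator = 18 * 1025 * 1e-6 = 0.018450
w = 0.002575 m/s

0.002575


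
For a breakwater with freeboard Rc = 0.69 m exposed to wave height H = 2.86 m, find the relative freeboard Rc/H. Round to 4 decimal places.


Relative freeboard = Rc / H
= 0.69 / 2.86
= 0.2413

0.2413


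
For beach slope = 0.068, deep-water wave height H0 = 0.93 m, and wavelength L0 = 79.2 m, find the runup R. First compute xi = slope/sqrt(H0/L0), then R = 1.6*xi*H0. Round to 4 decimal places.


xi = slope / sqrt(H0/L0)
H0/L0 = 0.93/79.2 = 0.011742
sqrt(0.011742) = 0.108362
xi = 0.068 / 0.108362 = 0.627524
R = 1.6 * xi * H0 = 1.6 * 0.627524 * 0.93
R = 0.9338 m

0.9338


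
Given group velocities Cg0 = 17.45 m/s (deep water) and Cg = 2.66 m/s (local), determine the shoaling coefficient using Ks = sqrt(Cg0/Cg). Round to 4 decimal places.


Ks = sqrt(Cg0 / Cg)
Ks = sqrt(17.45 / 2.66)
Ks = sqrt(6.5602)
Ks = 2.5613

2.5613


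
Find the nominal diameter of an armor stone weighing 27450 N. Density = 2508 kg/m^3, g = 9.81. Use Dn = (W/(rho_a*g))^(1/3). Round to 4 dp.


V = W / (rho_a * g)
V = 27450 / (2508 * 9.81)
V = 27450 / 24603.48
V = 1.115696 m^3
Dn = V^(1/3) = 1.115696^(1/3)
Dn = 1.0372 m

1.0372


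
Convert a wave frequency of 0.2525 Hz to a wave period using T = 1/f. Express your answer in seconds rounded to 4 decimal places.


T = 1 / f
T = 1 / 0.2525
T = 3.9604 s

3.9604


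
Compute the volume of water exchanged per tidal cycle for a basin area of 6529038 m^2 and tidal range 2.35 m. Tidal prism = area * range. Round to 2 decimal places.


Tidal prism = Area * Tidal range
P = 6529038 * 2.35
P = 15343239.30 m^3

15343239.30


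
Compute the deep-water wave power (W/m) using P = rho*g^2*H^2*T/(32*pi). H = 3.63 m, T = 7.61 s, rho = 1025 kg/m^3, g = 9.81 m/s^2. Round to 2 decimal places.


P = rho * g^2 * H^2 * T / (32 * pi)
P = 1025 * 9.81^2 * 3.63^2 * 7.61 / (32 * pi)
P = 1025 * 96.2361 * 13.1769 * 7.61 / 100.53096
P = 98392.03 W/m

98392.03


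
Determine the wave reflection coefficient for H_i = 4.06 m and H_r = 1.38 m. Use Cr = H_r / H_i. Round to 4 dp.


Cr = H_r / H_i
Cr = 1.38 / 4.06
Cr = 0.3399

0.3399


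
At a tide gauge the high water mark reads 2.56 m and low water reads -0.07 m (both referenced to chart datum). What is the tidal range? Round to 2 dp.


Tidal range = High water - Low water
Tidal range = 2.56 - (-0.07)
Tidal range = 2.63 m

2.63


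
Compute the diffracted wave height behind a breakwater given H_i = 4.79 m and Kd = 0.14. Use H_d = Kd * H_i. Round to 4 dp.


H_d = Kd * H_i
H_d = 0.14 * 4.79
H_d = 0.6706 m

0.6706


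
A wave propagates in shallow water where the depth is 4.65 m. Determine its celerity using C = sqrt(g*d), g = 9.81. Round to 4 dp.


Using the shallow-water approximation:
C = sqrt(g * d) = sqrt(9.81 * 4.65)
C = sqrt(45.6165)
C = 6.7540 m/s

6.7540


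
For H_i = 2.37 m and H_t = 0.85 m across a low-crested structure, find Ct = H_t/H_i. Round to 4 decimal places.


Ct = H_t / H_i
Ct = 0.85 / 2.37
Ct = 0.3586

0.3586


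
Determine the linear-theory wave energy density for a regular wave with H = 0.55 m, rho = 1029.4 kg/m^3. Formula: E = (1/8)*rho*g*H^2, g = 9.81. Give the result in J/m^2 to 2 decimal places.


E = (1/8) * rho * g * H^2
E = (1/8) * 1029.4 * 9.81 * 0.55^2
E = 0.125 * 1029.4 * 9.81 * 0.3025
E = 381.85 J/m^2

381.85


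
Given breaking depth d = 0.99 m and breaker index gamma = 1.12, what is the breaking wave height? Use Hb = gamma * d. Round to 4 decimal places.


Hb = gamma * d
Hb = 1.12 * 0.99
Hb = 1.1088 m

1.1088


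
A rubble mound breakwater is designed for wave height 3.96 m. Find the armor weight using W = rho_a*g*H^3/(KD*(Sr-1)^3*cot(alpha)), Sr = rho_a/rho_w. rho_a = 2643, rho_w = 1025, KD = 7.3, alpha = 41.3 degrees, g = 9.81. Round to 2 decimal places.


Sr = rho_a / rho_w = 2643 / 1025 = 2.578537
(Sr - 1) = 1.578537
(Sr - 1)^3 = 3.933362
cot(41.3) = 1 / tan(41.3) = 1 / 0.878521 = 1.138276
Numerator = 2643 * 9.81 * 3.96^3 = 1610095.8414
Denominator = 7.3 * 3.933362 * 1.138276 = 32.683943
W = 1610095.8414 / 32.683943
W = 49262.60 N

49262.60


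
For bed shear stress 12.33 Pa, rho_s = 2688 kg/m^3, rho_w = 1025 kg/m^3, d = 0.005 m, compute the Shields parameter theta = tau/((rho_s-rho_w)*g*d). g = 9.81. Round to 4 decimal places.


theta = tau / ((rho_s - rho_w) * g * d)
rho_s - rho_w = 2688 - 1025 = 1663
Denominator = 1663 * 9.81 * 0.005 = 81.570150
theta = 12.33 / 81.570150
theta = 0.1512

0.1512


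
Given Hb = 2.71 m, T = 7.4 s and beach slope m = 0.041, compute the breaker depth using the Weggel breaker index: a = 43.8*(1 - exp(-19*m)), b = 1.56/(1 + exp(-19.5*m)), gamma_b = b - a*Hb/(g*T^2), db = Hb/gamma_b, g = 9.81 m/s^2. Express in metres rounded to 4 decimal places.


a = 43.8 * (1 - exp(-19 * m))
exp(-19 * 0.041) = exp(-0.7790) = 0.458865
a = 43.8 * (1 - 0.458865) = 23.701728
b = 1.56 / (1 + exp(-19.5 * m))
exp(-19.5 * 0.041) = exp(-0.7995) = 0.449554
b = 1.56 / (1 + 0.449554) = 1.076193
Hb / (g * T^2) = 2.71 / (9.81 * 7.4^2) = 2.71 / 537.1956 = 0.00504472
gamma_b = b - a * Hb/(g*T^2) = 1.076193 - 23.701728 * 0.00504472 = 0.956625
db = Hb / gamma_b = 2.71 / 0.956625
db = 2.8329 m

2.8329
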